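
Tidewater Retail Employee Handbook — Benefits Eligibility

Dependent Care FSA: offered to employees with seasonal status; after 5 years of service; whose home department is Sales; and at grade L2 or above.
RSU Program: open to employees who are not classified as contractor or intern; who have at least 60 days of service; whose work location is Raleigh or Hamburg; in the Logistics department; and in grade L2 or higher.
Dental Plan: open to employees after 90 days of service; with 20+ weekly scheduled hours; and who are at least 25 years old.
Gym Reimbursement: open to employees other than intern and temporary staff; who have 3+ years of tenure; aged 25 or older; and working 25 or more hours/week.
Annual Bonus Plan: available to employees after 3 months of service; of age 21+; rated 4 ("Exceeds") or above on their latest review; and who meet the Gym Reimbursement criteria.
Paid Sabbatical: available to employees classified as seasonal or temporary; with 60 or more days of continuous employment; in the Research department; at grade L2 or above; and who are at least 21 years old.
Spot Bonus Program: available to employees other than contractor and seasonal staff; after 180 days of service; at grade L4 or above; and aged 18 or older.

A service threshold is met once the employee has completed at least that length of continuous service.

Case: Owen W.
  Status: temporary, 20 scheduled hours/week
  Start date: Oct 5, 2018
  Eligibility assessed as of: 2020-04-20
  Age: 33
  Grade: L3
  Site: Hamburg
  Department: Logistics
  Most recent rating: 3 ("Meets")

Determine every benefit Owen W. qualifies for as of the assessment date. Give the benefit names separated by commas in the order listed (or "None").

Service from Oct 5, 2018 to 2020-04-20: 563 days.
Dependent Care FSA — status temporary ✗ (requires seasonal) → not eligible.
RSU Program — status temporary ✓ (not excluded); service 563 days ≥ 60 days ✓; site Hamburg ✓; dept Logistics ✓; grade L3 ≥ L2 ✓ → eligible.
Dental Plan — service 563 days ≥ 90 days ✓; 20 hrs/wk ≥ 20 ✓; age 33 ≥ 25 ✓ → eligible.
Gym Reimbursement — status temporary ✗ (excluded) → not eligible.
Annual Bonus Plan — service 563 days ≥ 3 months (≈90 days) ✓; age 33 ≥ 21 ✓; rating 3 < 4 ✗ → not eligible.
Paid Sabbatical — status temporary ✓; service 563 days ≥ 60 days ✓; dept Logistics ✗ → not eligible.
Spot Bonus Program — status temporary ✓ (not excluded); service 563 days ≥ 180 days ✓; grade L3 < L4 ✗ → not eligible.

RSU Program, Dental Plan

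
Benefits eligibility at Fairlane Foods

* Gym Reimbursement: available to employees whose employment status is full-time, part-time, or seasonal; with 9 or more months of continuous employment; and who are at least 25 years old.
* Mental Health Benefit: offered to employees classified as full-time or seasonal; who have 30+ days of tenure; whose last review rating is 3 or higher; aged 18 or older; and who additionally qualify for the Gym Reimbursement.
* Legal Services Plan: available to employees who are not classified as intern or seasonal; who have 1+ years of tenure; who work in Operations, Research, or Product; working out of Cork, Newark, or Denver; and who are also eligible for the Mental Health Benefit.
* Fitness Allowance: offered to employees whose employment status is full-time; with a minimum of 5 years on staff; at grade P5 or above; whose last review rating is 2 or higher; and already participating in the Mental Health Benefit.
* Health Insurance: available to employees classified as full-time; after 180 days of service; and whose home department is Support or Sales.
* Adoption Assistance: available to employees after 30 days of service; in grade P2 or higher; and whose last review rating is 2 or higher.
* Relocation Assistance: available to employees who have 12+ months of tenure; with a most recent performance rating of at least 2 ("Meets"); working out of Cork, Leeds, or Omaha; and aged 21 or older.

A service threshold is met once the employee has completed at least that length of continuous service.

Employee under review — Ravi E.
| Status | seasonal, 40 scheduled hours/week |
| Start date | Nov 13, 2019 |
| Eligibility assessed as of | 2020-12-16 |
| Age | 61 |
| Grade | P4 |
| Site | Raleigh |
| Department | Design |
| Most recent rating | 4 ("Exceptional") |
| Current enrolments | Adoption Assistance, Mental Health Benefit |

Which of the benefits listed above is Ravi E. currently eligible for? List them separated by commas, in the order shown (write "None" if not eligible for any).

Gym Reimbursement, Mental Health Benefit, Adoption Assistance

Service from Nov 13, 2019 to 2020-12-16: 399 days.
Gym Reimbursement — status seasonal ✓; service 399 days ≥ 9 months (≈270 days) ✓; age 61 ≥ 25 ✓ → eligible.
Mental Health Benefit — status seasonal ✓; service 399 days ≥ 30 days ✓; rating 4 ≥ 3 ✓; age 61 ≥ 18 ✓; eligible for Gym Reimbursement ✓ → eligible.
Legal Services Plan — status seasonal ✗ (excluded) → not eligible.
Fitness Allowance — status seasonal ✗ (requires full-time) → not eligible.
Health Insurance — status seasonal ✗ (requires full-time) → not eligible.
Adoption Assistance — service 399 days ≥ 30 days ✓; grade P4 ≥ P2 ✓; rating 4 ≥ 2 ✓ → eligible.
Relocation Assistance — service 399 days ≥ 12 months (≈360 days) ✓; rating 4 ≥ 2 ✓; site Raleigh ✗ (not Cork, Leeds, or Omaha) → not eligible.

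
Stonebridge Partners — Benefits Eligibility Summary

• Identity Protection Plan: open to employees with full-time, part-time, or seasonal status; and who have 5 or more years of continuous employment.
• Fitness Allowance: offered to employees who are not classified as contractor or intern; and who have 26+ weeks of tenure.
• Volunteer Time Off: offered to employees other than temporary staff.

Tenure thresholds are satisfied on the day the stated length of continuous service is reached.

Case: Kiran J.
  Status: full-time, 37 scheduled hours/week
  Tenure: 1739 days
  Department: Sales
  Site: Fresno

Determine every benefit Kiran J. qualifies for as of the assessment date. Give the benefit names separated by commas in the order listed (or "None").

Fitness Allowance, Volunteer Time Off

Identity Protection Plan — status full-time ✓; service 1739 days < 5 years (≈1825 days) ✗ → not eligible.
Fitness Allowance — status full-time ✓ (not excluded); service 1739 days ≥ 26 weeks (≈182 days) ✓ → eligible.
Volunteer Time Off — status full-time ✓ (not excluded) → eligible.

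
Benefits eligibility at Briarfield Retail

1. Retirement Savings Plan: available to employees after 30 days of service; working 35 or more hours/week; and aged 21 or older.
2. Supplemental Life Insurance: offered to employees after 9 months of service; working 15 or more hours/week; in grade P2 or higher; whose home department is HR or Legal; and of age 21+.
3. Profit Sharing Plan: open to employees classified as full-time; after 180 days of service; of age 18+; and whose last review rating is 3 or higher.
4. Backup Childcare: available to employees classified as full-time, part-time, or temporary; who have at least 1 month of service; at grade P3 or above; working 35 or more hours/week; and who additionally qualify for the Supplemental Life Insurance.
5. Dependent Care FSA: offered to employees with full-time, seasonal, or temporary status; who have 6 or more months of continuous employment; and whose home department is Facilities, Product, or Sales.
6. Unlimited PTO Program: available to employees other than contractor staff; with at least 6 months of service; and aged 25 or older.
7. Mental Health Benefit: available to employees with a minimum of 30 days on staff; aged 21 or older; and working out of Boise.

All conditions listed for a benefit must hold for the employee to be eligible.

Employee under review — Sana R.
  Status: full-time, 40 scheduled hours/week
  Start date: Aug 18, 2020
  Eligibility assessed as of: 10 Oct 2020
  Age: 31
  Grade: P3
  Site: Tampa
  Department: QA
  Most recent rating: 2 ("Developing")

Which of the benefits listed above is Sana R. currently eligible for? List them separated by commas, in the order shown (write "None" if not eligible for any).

Service from Aug 18, 2020 to 10 Oct 2020: 53 days.
Retirement Savings Plan — service 53 days ≥ 30 days ✓; 40 hrs/wk ≥ 35 ✓; age 31 ≥ 21 ✓ → eligible.
Supplemental Life Insurance — service 53 days < 9 months (≈270 days) ✗ → not eligible.
Profit Sharing Plan — status full-time ✓; service 53 days < 180 days ✗ → not eligible.
Backup Childcare — status full-time ✓; service 53 days ≥ 1 month (≈30 days) ✓; grade P3 ≥ P3 ✓; 40 hrs/wk ≥ 35 ✓; not eligible for Supplemental Life Insurance ✗ → not eligible.
Dependent Care FSA — status full-time ✓; service 53 days < 6 months (≈180 days) ✗ → not eligible.
Unlimited PTO Program — status full-time ✓ (not excluded); service 53 days < 6 months (≈180 days) ✗ → not eligible.
Mental Health Benefit — service 53 days ≥ 30 days ✓; age 31 ≥ 21 ✓; site Tampa ✗ (not Boise) → not eligible.

Retirement Savings Plan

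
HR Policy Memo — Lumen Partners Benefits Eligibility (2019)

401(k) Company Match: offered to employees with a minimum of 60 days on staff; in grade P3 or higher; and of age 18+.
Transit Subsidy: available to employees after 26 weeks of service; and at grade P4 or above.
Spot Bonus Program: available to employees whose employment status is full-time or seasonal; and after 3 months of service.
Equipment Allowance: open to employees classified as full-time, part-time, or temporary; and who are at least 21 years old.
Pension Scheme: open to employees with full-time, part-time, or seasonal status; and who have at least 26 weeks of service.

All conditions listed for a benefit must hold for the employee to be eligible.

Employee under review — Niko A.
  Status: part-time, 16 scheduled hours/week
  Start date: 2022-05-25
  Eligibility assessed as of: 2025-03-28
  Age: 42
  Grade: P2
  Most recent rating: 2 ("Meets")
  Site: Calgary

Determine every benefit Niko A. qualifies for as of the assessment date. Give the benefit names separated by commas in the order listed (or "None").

Equipment Allowance, Pension Scheme

Service from 2022-05-25 to 2025-03-28: 1038 days.
401(k) Company Match — service 1038 days ≥ 60 days ✓; grade P2 < P3 ✗ → not eligible.
Transit Subsidy — service 1038 days ≥ 26 weeks (≈182 days) ✓; grade P2 < P4 ✗ → not eligible.
Spot Bonus Program — status part-time ✗ (requires full-time or seasonal) → not eligible.
Equipment Allowance — status part-time ✓; age 42 ≥ 21 ✓ → eligible.
Pension Scheme — status part-time ✓; service 1038 days ≥ 26 weeks (≈182 days) ✓ → eligible.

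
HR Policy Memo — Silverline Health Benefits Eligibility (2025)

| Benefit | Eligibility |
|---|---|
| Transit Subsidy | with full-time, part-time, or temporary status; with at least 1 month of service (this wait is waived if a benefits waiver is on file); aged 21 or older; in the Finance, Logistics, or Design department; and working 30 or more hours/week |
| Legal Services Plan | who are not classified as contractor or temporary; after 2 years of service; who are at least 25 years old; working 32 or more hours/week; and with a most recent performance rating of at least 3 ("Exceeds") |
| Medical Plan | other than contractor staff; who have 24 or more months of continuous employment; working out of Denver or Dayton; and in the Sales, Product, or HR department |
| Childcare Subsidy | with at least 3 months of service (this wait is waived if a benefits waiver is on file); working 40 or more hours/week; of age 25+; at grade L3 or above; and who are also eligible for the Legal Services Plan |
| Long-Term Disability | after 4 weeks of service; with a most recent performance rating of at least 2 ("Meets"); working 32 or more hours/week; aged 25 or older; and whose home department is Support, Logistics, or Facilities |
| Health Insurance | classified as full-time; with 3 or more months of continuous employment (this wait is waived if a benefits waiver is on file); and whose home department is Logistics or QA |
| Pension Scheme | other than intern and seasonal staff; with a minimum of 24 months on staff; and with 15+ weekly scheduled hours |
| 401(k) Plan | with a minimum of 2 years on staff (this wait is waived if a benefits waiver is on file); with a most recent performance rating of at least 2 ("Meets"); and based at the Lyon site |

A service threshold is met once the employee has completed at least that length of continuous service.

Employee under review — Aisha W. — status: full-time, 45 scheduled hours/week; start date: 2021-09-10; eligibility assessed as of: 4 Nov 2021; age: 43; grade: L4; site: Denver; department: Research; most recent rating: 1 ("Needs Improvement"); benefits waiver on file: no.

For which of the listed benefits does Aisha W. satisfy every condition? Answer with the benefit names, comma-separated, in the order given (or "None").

Service from 2021-09-10 to 4 Nov 2021: 55 days.
Transit Subsidy — status full-time ✓; no waiver, service 55 days ≥ 1 month (≈30 days) ✓; age 43 ≥ 21 ✓; dept Research ✗ → not eligible.
Legal Services Plan — status full-time ✓ (not excluded); service 55 days < 2 years (≈730 days) ✗ → not eligible.
Medical Plan — status full-time ✓ (not excluded); service 55 days < 24 months (≈720 days) ✗ → not eligible.
Childcare Subsidy — no waiver, service 55 days < 3 months (≈90 days) ✗ → not eligible.
Long-Term Disability — service 55 days ≥ 4 weeks (≈28 days) ✓; rating 1 < 2 ✗ → not eligible.
Health Insurance — status full-time ✓; no waiver, service 55 days < 3 months (≈90 days) ✗ → not eligible.
Pension Scheme — status full-time ✓ (not excluded); service 55 days < 24 months (≈720 days) ✗ → not eligible.
401(k) Plan — no waiver, service 55 days < 2 years (≈730 days) ✗ → not eligible.

None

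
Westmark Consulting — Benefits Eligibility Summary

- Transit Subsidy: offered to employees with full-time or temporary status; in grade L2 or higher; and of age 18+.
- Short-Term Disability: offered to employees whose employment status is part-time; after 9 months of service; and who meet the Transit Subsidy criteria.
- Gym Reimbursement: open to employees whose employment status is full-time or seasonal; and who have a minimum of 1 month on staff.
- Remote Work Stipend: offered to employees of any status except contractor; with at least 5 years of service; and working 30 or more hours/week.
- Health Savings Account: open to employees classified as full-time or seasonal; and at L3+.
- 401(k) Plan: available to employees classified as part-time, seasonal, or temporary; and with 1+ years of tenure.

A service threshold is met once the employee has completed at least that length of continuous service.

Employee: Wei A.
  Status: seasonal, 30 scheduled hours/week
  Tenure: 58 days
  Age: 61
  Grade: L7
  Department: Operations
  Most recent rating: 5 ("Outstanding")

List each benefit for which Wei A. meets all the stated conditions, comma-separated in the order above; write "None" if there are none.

Gym Reimbursement, Health Savings Account

Transit Subsidy — status seasonal ✗ (requires full-time or temporary) → not eligible.
Short-Term Disability — status seasonal ✗ (requires part-time) → not eligible.
Gym Reimbursement — status seasonal ✓; service 58 days ≥ 1 month (≈30 days) ✓ → eligible.
Remote Work Stipend — status seasonal ✓ (not excluded); service 58 days < 5 years (≈1825 days) ✗ → not eligible.
Health Savings Account — status seasonal ✓; grade L7 ≥ L3 ✓ → eligible.
401(k) Plan — status seasonal ✓; service 58 days < 1 year (≈365 days) ✗ → not eligible.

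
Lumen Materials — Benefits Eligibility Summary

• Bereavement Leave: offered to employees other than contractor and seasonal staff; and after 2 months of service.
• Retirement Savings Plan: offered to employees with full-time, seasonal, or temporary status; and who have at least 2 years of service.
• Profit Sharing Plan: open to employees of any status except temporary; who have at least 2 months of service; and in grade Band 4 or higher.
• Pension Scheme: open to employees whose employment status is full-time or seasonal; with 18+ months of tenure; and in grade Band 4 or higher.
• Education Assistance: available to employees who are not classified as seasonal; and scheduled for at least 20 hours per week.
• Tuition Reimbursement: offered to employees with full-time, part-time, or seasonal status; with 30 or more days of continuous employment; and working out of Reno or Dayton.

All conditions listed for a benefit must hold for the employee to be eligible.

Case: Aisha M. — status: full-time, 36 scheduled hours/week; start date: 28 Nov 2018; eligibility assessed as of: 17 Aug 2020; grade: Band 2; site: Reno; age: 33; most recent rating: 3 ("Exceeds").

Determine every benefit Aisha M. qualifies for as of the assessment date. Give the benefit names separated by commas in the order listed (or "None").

Bereavement Leave, Education Assistance, Tuition Reimbursement

Service from 28 Nov 2018 to 17 Aug 2020: 628 days.
Bereavement Leave — status full-time ✓ (not excluded); service 628 days ≥ 2 months (≈60 days) ✓ → eligible.
Retirement Savings Plan — status full-time ✓; service 628 days < 2 years (≈730 days) ✗ → not eligible.
Profit Sharing Plan — status full-time ✓ (not excluded); service 628 days ≥ 2 months (≈60 days) ✓; grade Band 2 < Band 4 ✗ → not eligible.
Pension Scheme — status full-time ✓; service 628 days ≥ 18 months (≈540 days) ✓; grade Band 2 < Band 4 ✗ → not eligible.
Education Assistance — status full-time ✓ (not excluded); 36 hrs/wk ≥ 20 ✓ → eligible.
Tuition Reimbursement — status full-time ✓; service 628 days ≥ 30 days ✓; site Reno ✓ → eligible.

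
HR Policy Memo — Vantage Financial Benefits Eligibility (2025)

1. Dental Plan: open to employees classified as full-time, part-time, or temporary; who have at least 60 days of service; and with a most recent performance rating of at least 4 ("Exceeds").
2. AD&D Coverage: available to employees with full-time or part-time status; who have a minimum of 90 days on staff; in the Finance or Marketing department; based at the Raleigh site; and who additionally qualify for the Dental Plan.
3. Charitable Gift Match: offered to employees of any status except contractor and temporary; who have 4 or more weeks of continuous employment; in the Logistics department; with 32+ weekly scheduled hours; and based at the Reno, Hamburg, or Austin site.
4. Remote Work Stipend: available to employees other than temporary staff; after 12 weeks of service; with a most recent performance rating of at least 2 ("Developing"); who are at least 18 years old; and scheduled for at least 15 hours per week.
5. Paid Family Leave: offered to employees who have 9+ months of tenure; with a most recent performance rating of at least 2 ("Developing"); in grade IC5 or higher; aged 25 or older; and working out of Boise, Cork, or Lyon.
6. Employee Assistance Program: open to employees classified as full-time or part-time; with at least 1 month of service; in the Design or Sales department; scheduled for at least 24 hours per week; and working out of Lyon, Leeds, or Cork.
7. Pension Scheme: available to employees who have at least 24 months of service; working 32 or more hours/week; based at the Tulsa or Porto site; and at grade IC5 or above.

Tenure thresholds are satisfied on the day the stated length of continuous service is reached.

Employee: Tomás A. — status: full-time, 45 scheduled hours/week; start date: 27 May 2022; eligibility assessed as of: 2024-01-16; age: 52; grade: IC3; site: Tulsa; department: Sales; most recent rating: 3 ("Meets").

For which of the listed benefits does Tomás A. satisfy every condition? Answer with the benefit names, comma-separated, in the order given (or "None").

Service from 27 May 2022 to 2024-01-16: 599 days.
Dental Plan — status full-time ✓; service 599 days ≥ 60 days ✓; rating 3 < 4 ✗ → not eligible.
AD&D Coverage — status full-time ✓; service 599 days ≥ 90 days ✓; dept Sales ✗ → not eligible.
Charitable Gift Match — status full-time ✓ (not excluded); service 599 days ≥ 4 weeks (≈28 days) ✓; dept Sales ✗ → not eligible.
Remote Work Stipend — status full-time ✓ (not excluded); service 599 days ≥ 12 weeks (≈84 days) ✓; rating 3 ≥ 2 ✓; age 52 ≥ 18 ✓; 45 hrs/wk ≥ 15 ✓ → eligible.
Paid Family Leave — service 599 days ≥ 9 months (≈270 days) ✓; rating 3 ≥ 2 ✓; grade IC3 < IC5 ✗ → not eligible.
Employee Assistance Program — status full-time ✓; service 599 days ≥ 1 month (≈30 days) ✓; dept Sales ✓; 45 hrs/wk ≥ 24 ✓; site Tulsa ✗ (not Lyon, Leeds, or Cork) → not eligible.
Pension Scheme — service 599 days < 24 months (≈720 days) ✗ → not eligible.

Remote Work Stipend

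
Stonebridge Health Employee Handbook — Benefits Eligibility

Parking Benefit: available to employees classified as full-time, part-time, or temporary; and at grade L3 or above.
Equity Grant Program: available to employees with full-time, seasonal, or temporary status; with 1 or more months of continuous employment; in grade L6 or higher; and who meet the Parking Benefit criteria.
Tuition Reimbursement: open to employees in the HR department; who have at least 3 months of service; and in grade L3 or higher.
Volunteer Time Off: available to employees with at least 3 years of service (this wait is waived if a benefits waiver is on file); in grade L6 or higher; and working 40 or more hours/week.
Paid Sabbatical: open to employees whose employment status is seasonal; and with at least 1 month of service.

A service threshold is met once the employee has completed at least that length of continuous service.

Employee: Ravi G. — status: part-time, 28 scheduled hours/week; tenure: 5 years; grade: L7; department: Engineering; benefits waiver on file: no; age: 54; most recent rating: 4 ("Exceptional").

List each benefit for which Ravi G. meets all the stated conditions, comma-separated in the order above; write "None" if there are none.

Parking Benefit

Parking Benefit — status part-time ✓; grade L7 ≥ L3 ✓ → eligible.
Equity Grant Program — status part-time ✗ (requires full-time, seasonal, or temporary) → not eligible.
Tuition Reimbursement — dept Engineering ✗ → not eligible.
Volunteer Time Off — no waiver, service 5 years ≥ 3 years ✓; grade L7 ≥ L6 ✓; 28 hrs/wk < 40 ✗ → not eligible.
Paid Sabbatical — status part-time ✗ (requires seasonal) → not eligible.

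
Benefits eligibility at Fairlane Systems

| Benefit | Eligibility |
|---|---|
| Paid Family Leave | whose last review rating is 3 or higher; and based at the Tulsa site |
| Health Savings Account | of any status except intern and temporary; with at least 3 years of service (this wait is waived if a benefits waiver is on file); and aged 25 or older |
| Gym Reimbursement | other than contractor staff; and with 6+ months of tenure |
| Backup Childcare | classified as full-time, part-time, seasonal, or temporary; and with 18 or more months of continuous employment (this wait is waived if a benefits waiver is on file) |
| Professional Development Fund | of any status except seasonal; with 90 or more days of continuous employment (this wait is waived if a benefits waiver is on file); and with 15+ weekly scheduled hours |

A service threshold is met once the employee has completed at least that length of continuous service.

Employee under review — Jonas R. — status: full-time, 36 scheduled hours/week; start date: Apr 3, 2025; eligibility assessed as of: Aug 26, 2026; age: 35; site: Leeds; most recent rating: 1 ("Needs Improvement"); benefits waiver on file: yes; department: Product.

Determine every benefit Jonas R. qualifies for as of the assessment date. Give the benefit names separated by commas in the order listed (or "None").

Health Savings Account, Gym Reimbursement, Backup Childcare, Professional Development Fund

Service from Apr 3, 2025 to Aug 26, 2026: 510 days.
Paid Family Leave — rating 1 < 3 ✗ → not eligible.
Health Savings Account — status full-time ✓ (not excluded); benefits waiver on file ✓; age 35 ≥ 25 ✓ → eligible.
Gym Reimbursement — status full-time ✓ (not excluded); service 510 days ≥ 6 months (≈180 days) ✓ → eligible.
Backup Childcare — status full-time ✓; benefits waiver on file ✓ → eligible.
Professional Development Fund — status full-time ✓ (not excluded); benefits waiver on file ✓; 36 hrs/wk ≥ 15 ✓ → eligible.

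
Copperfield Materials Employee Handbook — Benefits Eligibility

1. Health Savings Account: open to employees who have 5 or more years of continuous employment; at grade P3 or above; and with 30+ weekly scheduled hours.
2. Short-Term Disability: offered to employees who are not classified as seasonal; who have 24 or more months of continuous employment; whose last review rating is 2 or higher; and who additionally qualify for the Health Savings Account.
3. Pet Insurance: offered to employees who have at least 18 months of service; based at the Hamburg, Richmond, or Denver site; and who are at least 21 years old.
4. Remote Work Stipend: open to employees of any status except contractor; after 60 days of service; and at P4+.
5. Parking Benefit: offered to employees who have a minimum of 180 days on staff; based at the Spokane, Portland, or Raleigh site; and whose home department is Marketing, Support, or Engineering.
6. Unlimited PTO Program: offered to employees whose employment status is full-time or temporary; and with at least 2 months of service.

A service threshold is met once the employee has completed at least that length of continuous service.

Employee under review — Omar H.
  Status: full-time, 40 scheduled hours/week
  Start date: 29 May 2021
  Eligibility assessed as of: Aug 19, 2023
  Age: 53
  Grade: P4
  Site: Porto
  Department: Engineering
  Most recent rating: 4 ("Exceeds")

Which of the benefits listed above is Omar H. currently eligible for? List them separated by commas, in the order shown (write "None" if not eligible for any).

Service from 29 May 2021 to Aug 19, 2023: 812 days.
Health Savings Account — service 812 days < 5 years (≈1825 days) ✗ → not eligible.
Short-Term Disability — status full-time ✓ (not excluded); service 812 days ≥ 24 months (≈720 days) ✓; rating 4 ≥ 2 ✓; not eligible for Health Savings Account ✗ → not eligible.
Pet Insurance — service 812 days ≥ 18 months (≈540 days) ✓; site Porto ✗ (not Hamburg, Richmond, or Denver) → not eligible.
Remote Work Stipend — status full-time ✓ (not excluded); service 812 days ≥ 60 days ✓; grade P4 ≥ P4 ✓ → eligible.
Parking Benefit — service 812 days ≥ 180 days ✓; site Porto ✗ (not Spokane, Portland, or Raleigh) → not eligible.
Unlimited PTO Program — status full-time ✓; service 812 days ≥ 2 months (≈60 days) ✓ → eligible.

Remote Work Stipend, Unlimited PTO Program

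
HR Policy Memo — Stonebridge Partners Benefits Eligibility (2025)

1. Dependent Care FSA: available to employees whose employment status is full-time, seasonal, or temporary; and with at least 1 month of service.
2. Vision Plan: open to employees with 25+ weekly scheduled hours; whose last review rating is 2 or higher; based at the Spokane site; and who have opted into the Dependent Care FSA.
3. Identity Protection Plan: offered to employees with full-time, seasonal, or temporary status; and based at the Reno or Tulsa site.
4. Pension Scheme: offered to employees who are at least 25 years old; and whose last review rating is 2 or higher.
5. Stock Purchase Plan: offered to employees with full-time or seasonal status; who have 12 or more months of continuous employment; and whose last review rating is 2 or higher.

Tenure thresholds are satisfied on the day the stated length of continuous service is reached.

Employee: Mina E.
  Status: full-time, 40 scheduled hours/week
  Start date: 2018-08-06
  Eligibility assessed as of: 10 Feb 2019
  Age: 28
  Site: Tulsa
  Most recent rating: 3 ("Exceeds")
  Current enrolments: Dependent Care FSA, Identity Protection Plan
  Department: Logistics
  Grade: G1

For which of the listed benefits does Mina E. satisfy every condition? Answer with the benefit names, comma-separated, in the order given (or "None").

Service from 2018-08-06 to 10 Feb 2019: 188 days.
Dependent Care FSA — status full-time ✓; service 188 days ≥ 1 month (≈30 days) ✓ → eligible.
Vision Plan — 40 hrs/wk ≥ 25 ✓; rating 3 ≥ 2 ✓; site Tulsa ✗ (not Spokane) → not eligible.
Identity Protection Plan — status full-time ✓; site Tulsa ✓ → eligible.
Pension Scheme — age 28 ≥ 25 ✓; rating 3 ≥ 2 ✓ → eligible.
Stock Purchase Plan — status full-time ✓; service 188 days < 12 months (≈360 days) ✗ → not eligible.

Dependent Care FSA, Identity Protection Plan, Pension Scheme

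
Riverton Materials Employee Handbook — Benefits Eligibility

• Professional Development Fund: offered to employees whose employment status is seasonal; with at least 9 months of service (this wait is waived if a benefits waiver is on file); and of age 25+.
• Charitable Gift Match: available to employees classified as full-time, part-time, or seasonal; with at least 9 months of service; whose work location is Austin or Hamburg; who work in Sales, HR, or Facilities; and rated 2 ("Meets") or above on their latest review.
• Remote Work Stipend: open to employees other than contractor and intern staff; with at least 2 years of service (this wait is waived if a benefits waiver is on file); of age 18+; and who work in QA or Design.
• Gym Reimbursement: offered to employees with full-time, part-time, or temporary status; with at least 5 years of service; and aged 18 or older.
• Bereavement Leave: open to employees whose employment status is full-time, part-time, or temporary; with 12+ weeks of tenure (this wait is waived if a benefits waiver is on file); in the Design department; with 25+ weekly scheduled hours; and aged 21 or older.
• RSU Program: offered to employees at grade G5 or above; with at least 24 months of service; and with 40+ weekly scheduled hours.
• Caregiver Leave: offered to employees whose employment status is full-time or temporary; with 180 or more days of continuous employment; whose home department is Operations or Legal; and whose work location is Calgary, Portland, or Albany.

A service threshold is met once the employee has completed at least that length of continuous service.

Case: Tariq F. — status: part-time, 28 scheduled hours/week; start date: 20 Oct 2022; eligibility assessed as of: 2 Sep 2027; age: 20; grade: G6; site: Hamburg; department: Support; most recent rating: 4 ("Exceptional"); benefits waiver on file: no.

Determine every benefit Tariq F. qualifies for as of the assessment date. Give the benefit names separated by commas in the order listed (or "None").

Service from 20 Oct 2022 to 2 Sep 2027: 1778 days.
Professional Development Fund — status part-time ✗ (requires seasonal) → not eligible.
Charitable Gift Match — status part-time ✓; service 1778 days ≥ 9 months (≈270 days) ✓; site Hamburg ✓; dept Support ✗ → not eligible.
Remote Work Stipend — status part-time ✓ (not excluded); no waiver, service 1778 days ≥ 2 years (≈730 days) ✓; age 20 ≥ 18 ✓; dept Support ✗ → not eligible.
Gym Reimbursement — status part-time ✓; service 1778 days < 5 years (≈1825 days) ✗ → not eligible.
Bereavement Leave — status part-time ✓; no waiver, service 1778 days ≥ 12 weeks (≈84 days) ✓; dept Support ✗ → not eligible.
RSU Program — grade G6 ≥ G5 ✓; service 1778 days ≥ 24 months (≈720 days) ✓; 28 hrs/wk < 40 ✗ → not eligible.
Caregiver Leave — status part-time ✗ (requires full-time or temporary) → not eligible.

None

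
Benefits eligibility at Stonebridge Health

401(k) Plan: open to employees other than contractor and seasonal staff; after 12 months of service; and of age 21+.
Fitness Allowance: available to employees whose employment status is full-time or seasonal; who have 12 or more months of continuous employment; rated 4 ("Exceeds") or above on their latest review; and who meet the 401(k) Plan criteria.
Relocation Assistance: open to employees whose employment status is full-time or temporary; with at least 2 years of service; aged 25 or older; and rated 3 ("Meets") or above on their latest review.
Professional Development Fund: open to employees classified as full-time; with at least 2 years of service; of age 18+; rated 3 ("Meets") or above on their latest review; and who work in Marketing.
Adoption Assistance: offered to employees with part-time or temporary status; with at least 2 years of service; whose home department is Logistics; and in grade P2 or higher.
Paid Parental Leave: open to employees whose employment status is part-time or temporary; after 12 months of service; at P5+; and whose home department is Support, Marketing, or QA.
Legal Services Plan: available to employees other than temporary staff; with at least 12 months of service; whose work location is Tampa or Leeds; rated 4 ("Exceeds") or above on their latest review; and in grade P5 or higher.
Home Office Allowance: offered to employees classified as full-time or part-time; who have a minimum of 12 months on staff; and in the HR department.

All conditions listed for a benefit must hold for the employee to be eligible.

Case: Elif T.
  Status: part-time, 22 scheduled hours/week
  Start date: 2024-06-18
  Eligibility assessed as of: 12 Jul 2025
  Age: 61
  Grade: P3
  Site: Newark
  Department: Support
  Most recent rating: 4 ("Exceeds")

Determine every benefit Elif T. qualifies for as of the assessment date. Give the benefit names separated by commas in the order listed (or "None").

401(k) Plan

Service from 2024-06-18 to 12 Jul 2025: 389 days.
401(k) Plan — status part-time ✓ (not excluded); service 389 days ≥ 12 months (≈360 days) ✓; age 61 ≥ 21 ✓ → eligible.
Fitness Allowance — status part-time ✗ (requires full-time or seasonal) → not eligible.
Relocation Assistance — status part-time ✗ (requires full-time or temporary) → not eligible.
Professional Development Fund — status part-time ✗ (requires full-time) → not eligible.
Adoption Assistance — status part-time ✓; service 389 days < 2 years (≈730 days) ✗ → not eligible.
Paid Parental Leave — status part-time ✓; service 389 days ≥ 12 months (≈360 days) ✓; grade P3 < P5 ✗ → not eligible.
Legal Services Plan — status part-time ✓ (not excluded); service 389 days ≥ 12 months (≈360 days) ✓; site Newark ✗ (not Tampa or Leeds) → not eligible.
Home Office Allowance — status part-time ✓; service 389 days ≥ 12 months (≈360 days) ✓; dept Support ✗ → not eligible.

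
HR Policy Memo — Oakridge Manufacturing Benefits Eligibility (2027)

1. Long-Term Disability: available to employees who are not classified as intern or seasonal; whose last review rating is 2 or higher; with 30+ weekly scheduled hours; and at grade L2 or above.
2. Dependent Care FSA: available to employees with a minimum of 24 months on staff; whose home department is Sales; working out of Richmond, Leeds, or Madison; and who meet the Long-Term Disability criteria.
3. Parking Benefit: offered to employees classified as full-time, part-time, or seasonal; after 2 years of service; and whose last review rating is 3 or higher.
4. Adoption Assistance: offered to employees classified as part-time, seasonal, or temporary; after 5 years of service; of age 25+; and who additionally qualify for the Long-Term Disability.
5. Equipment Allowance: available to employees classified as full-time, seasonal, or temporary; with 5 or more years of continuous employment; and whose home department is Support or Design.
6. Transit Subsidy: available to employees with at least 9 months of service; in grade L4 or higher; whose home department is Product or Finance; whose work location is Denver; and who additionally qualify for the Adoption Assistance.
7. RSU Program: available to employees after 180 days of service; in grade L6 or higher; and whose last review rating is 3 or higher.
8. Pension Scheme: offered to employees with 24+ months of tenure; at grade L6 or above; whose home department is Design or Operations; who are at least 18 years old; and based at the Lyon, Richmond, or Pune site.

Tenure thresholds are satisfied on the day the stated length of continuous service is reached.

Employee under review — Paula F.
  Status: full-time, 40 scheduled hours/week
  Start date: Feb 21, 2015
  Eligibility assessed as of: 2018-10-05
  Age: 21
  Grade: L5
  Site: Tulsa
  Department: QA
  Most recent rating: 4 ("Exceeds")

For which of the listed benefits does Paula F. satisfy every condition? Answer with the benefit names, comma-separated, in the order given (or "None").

Long-Term Disability, Parking Benefit

Service from Feb 21, 2015 to 2018-10-05: 1322 days.
Long-Term Disability — status full-time ✓ (not excluded); rating 4 ≥ 2 ✓; 40 hrs/wk ≥ 30 ✓; grade L5 ≥ L2 ✓ → eligible.
Dependent Care FSA — service 1322 days ≥ 24 months (≈720 days) ✓; dept QA ✗ → not eligible.
Parking Benefit — status full-time ✓; service 1322 days ≥ 2 years (≈730 days) ✓; rating 4 ≥ 3 ✓ → eligible.
Adoption Assistance — status full-time ✗ (requires part-time, seasonal, or temporary) → not eligible.
Equipment Allowance — status full-time ✓; service 1322 days < 5 years (≈1825 days) ✗ → not eligible.
Transit Subsidy — service 1322 days ≥ 9 months (≈270 days) ✓; grade L5 ≥ L4 ✓; dept QA ✗ → not eligible.
RSU Program — service 1322 days ≥ 180 days ✓; grade L5 < L6 ✗ → not eligible.
Pension Scheme — service 1322 days ≥ 24 months (≈720 days) ✓; grade L5 < L6 ✗ → not eligible.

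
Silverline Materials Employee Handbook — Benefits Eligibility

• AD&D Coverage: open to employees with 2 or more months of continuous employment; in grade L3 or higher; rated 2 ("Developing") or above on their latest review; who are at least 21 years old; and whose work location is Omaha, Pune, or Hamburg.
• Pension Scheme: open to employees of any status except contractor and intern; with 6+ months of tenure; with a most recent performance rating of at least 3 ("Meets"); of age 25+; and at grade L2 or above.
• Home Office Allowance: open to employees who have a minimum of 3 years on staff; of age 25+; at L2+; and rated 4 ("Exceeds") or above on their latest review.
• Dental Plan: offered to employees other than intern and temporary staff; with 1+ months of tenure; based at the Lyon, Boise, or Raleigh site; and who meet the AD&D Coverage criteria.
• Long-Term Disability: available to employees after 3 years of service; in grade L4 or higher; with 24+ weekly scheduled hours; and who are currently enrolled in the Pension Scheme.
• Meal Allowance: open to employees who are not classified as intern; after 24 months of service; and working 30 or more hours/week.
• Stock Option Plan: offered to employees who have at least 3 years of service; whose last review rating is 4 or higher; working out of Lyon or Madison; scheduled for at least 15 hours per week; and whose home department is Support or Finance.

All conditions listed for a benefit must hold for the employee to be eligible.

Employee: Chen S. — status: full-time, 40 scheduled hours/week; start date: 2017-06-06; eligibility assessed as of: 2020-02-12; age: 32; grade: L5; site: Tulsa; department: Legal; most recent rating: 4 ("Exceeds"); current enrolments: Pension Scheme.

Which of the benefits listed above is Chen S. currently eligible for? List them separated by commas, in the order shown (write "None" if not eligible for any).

Service from 2017-06-06 to 2020-02-12: 981 days.
AD&D Coverage — service 981 days ≥ 2 months (≈60 days) ✓; grade L5 ≥ L3 ✓; rating 4 ≥ 2 ✓; age 32 ≥ 21 ✓; site Tulsa ✗ (not Omaha, Pune, or Hamburg) → not eligible.
Pension Scheme — status full-time ✓ (not excluded); service 981 days ≥ 6 months (≈180 days) ✓; rating 4 ≥ 3 ✓; age 32 ≥ 25 ✓; grade L5 ≥ L2 ✓ → eligible.
Home Office Allowance — service 981 days < 3 years (≈1095 days) ✗ → not eligible.
Dental Plan — status full-time ✓ (not excluded); service 981 days ≥ 1 month (≈30 days) ✓; site Tulsa ✗ (not Lyon, Boise, or Raleigh) → not eligible.
Long-Term Disability — service 981 days < 3 years (≈1095 days) ✗ → not eligible.
Meal Allowance — status full-time ✓ (not excluded); service 981 days ≥ 24 months (≈720 days) ✓; 40 hrs/wk ≥ 30 ✓ → eligible.
Stock Option Plan — service 981 days < 3 years (≈1095 days) ✗ → not eligible.

Pension Scheme, Meal Allowance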